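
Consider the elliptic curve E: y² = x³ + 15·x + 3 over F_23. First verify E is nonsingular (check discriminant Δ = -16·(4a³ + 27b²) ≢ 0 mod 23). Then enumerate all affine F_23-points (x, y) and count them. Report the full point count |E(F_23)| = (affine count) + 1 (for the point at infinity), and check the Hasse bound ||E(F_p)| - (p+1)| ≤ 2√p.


Affine points = {(0, 7), (0, 16), (2, 8), (2, 15), (3, 11), (3, 12), (4, 9), (4, 14), (9, 4), (9, 19), (10, 7), (10, 16), (11, 2), (11, 21), (12, 5), (12, 18), (13, 7), (13, 16), (14, 6), (14, 17), (20, 0)}; affine count = 21; |E(F_23)| = 22.

Discriminant check: Δ ∝ 4a³ + 27b² = 4·15³ + 27·3² = 4·3375 + 27·9 ≡ 12 (mod 23). Nonzero ⇒ E is nonsingular.
For each x ∈ F_23, compute rhs = x³ + 15·x + 3 mod 23, then count y ∈ F_23 with y² ≡ rhs.
  x = 0: rhs = 3, matching y values: 7, 16 (2 points).
  x = 1: rhs = 19, matching y values: none (0 points).
  x = 2: rhs = 18, matching y values: 8, 15 (2 points).
  x = 3: rhs = 6, matching y values: 11, 12 (2 points).
  x = 4: rhs = 12, matching y values: 9, 14 (2 points).
  x = 5: rhs = 19, matching y values: none (0 points).
  x = 6: rhs = 10, matching y values: none (0 points).
  x = 7: rhs = 14, matching y values: none (0 points).
  x = 8: rhs = 14, matching y values: none (0 points).
  x = 9: rhs = 16, matching y values: 4, 19 (2 points).
  x = 10: rhs = 3, matching y values: 7, 16 (2 points).
  x = 11: rhs = 4, matching y values: 2, 21 (2 points).
  x = 12: rhs = 2, matching y values: 5, 18 (2 points).
  x = 13: rhs = 3, matching y values: 7, 16 (2 points).
  x = 14: rhs = 13, matching y values: 6, 17 (2 points).
  x = 15: rhs = 15, matching y values: none (0 points).
  x = 16: rhs = 15, matching y values: none (0 points).
  x = 17: rhs = 19, matching y values: none (0 points).
  x = 18: rhs = 10, matching y values: none (0 points).
  x = 19: rhs = 17, matching y values: none (0 points).
  x = 20: rhs = 0, matching y values: 0 (1 points).
  x = 21: rhs = 11, matching y values: none (0 points).
  x = 22: rhs = 10, matching y values: none (0 points).
Total affine count: 21.
Full point count |E(F_23)| = 21 + 1 = 22.
Hasse bound: |22 − (23+1)| = |-2| = 2 ≤ 2√23 ≈ 9.5917 ✓.


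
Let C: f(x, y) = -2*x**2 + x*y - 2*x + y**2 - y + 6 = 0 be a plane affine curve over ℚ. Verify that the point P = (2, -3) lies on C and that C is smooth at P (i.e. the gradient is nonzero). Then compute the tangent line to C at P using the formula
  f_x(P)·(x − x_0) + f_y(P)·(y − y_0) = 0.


Tangent line at P: -13*x - 5*y + 11 = 0.

Step 1: f(2, -3) = 0, so P lies on C.
Step 2: partial derivatives
  f_x(x, y) = -4*x + y - 2, f_y(x, y) = x + 2*y - 1.
  f_x(P) = -13, f_y(P) = -5 (gradient nonzero, so P is smooth).
Step 3: tangent line at P: -13·(x − 2) + -5·(y − -3) = 0.
Expanding: -13*x - 5*y + 11 = 0.


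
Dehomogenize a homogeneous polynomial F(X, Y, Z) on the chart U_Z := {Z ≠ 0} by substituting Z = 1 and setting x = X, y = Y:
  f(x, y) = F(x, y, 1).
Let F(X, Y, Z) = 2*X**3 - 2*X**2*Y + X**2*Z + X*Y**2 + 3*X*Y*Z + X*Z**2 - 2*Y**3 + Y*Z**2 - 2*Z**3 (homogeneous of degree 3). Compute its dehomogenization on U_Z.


f(x, y) = 2*x**3 - 2*x**2*y + x**2 + x*y**2 + 3*x*y + x - 2*y**3 + y - 2

On U_Z we set Z = 1. Each monomial c·X^i·Y^j·Z^k in F becomes c·x^i·y^j·1^k = c·x^i·y^j.
Substituting Z = 1: F(X, Y, 1) = 2*x**3 - 2*x**2*y + x**2 + x*y**2 + 3*x*y + x - 2*y**3 + y - 2.
Note: deg(f) ≤ deg(F) = 3; strict inequality happens when F is divisible by Z (lost terms).


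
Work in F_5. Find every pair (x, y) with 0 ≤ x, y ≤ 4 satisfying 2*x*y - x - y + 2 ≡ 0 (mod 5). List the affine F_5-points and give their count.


Affine F_5-points: {(0, 2), (1, 4), (2, 0), (4, 1)}; count = 4.

For each of the 25 pairs (x, y) ∈ F_5², evaluate f(x, y) mod 5. Record the zeros.
  x = 0: [0↦2, 1↦1, 2↦0, 3↦4, 4↦3]  zeros at y ∈ {2}
  x = 1: [0↦1, 1↦2, 2↦3, 3↦4, 4↦0]  zeros at y ∈ {4}
  x = 2: [0↦0, 1↦3, 2↦1, 3↦4, 4↦2]  zeros at y ∈ {0}
  x = 3: [0↦4, 1↦4, 2↦4, 3↦4, 4↦4]  zeros at y ∈ ∅
  x = 4: [0↦3, 1↦0, 2↦2, 3↦4, 4↦1]  zeros at y ∈ {1}
Collecting zeros: affine points = {(0, 2), (1, 4), (2, 0), (4, 1)}.
Total count |C(F_5)_aff| = 4.


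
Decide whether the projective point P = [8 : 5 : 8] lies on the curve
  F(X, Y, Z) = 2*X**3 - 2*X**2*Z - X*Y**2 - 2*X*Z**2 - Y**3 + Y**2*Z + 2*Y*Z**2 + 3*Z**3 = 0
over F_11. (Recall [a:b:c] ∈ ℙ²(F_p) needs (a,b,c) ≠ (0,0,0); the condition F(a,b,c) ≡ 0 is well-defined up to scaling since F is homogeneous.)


F(8,5,8) ≡ 4 (mod 11); P is NOT on the curve.

Evaluate F(8, 5, 8) term-by-term (mod 11).
  2*X**3 ↦ 2·512·1·1 = 1024
  -2*X**2*Z ↦ -2·64·1·8 = -1024
  -X*Y**2 ↦ -1·8·25·1 = -200
  -2*X*Z**2 ↦ -2·8·1·64 = -1024
  -Y**3 ↦ -1·1·125·1 = -125
  Y**2*Z ↦ 1·1·25·8 = 200
  2*Y*Z**2 ↦ 2·1·5·64 = 640
  3*Z**3 ↦ 3·1·1·512 = 1536
Sum: F(8, 5, 8) = (1024) + (-1024) + (-200) + (-1024) + (-125) + (200) + (640) + (1536) = 1027.
Reducing mod 11: 1027 ≡ 4 (mod 11).
Since F(a, b, c) ≡ 4 ≠ 0 (mod 11), P does NOT lie on the curve.


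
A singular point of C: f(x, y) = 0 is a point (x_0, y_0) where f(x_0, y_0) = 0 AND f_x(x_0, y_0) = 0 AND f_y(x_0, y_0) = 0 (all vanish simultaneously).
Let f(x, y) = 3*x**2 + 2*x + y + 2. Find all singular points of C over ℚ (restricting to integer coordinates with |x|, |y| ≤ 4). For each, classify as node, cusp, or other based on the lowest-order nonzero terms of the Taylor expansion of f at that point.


No singular points in the scanned grid; C is smooth there.

Compute partial derivatives:
  f_x = 6*x + 2.
  f_y = 1.
f_y = 1 is a nonzero constant, so f_y never vanishes: no point (x, y) can satisfy f = f_x = f_y = 0. In particular no (x, y) ∈ {−4, ..., 4}² is singular; the curve is smooth.


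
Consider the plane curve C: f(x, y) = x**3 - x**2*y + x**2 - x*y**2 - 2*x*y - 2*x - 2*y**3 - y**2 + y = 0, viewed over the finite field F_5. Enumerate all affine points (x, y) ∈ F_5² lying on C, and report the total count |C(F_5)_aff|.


Affine F_5-points: {(0, 0), (0, 3), (0, 4), (1, 0), (3, 0), (3, 1), (3, 2), (4, 2)}; count = 8.

For each of the 25 pairs (x, y) ∈ F_5², evaluate f(x, y) mod 5. Record the zeros.
  x = 0: [0↦0, 1↦3, 2↦2, 3↦0, 4↦0]  zeros at y ∈ {0, 3, 4}
  x = 1: [0↦0, 1↦4, 2↦2, 3↦2, 4↦2]  zeros at y ∈ {0}
  x = 2: [0↦3, 1↦1, 2↦1, 3↦1, 4↦4]  zeros at y ∈ ∅
  x = 3: [0↦0, 1↦0, 2↦0, 3↦3, 4↦2]  zeros at y ∈ {0, 1, 2}
  x = 4: [0↦2, 1↦2, 2↦0, 3↦4, 4↦2]  zeros at y ∈ {2}
Collecting zeros: affine points = {(0, 0), (0, 3), (0, 4), (1, 0), (3, 0), (3, 1), (3, 2), (4, 2)}.
Total count |C(F_5)_aff| = 8.


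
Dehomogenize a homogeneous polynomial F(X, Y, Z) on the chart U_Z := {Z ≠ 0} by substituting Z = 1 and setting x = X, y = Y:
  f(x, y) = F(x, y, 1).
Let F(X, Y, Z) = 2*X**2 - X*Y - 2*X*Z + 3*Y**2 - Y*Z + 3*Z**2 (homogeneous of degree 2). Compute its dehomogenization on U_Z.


f(x, y) = 2*x**2 - x*y - 2*x + 3*y**2 - y + 3

On U_Z we set Z = 1. Each monomial c·X^i·Y^j·Z^k in F becomes c·x^i·y^j·1^k = c·x^i·y^j.
Substituting Z = 1: F(X, Y, 1) = 2*x**2 - x*y - 2*x + 3*y**2 - y + 3.
Note: deg(f) ≤ deg(F) = 2; strict inequality happens when F is divisible by Z (lost terms).


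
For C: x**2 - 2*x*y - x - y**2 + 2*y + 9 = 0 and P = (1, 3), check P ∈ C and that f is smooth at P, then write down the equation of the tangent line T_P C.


Tangent line at P: -5*x - 6*y + 23 = 0.

Step 1: f(1, 3) = 0, so P lies on C.
Step 2: partial derivatives
  f_x(x, y) = 2*x - 2*y - 1, f_y(x, y) = -2*x - 2*y + 2.
  f_x(P) = -5, f_y(P) = -6 (gradient nonzero, so P is smooth).
Step 3: tangent line at P: -5·(x − 1) + -6·(y − 3) = 0.
Expanding: -5*x - 6*y + 23 = 0.


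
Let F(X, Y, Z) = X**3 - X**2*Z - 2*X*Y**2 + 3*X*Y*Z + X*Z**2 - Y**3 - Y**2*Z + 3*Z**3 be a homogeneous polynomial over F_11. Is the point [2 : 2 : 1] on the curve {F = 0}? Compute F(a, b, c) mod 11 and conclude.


F(2,2,1) ≡ 4 (mod 11); P is NOT on the curve.

Evaluate F(2, 2, 1) term-by-term (mod 11).
  X**3 ↦ 1·8·1·1 = 8
  -X**2*Z ↦ -1·4·1·1 = -4
  -2*X*Y**2 ↦ -2·2·4·1 = -16
  3*X*Y*Z ↦ 3·2·2·1 = 12
  X*Z**2 ↦ 1·2·1·1 = 2
  -Y**3 ↦ -1·1·8·1 = -8
  -Y**2*Z ↦ -1·1·4·1 = -4
  3*Z**3 ↦ 3·1·1·1 = 3
Sum: F(2, 2, 1) = (8) + (-4) + (-16) + (12) + (2) + (-8) + (-4) + (3) = -7.
Reducing mod 11: -7 ≡ 4 (mod 11).
Since F(a, b, c) ≡ 4 ≠ 0 (mod 11), P does NOT lie on the curve.


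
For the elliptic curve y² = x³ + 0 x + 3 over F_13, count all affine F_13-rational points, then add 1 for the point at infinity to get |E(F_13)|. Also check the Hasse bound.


Affine points = {(0, 4), (0, 9), (1, 2), (1, 11), (3, 2), (3, 11), (9, 2), (9, 11)}; affine count = 8; |E(F_13)| = 9.

Discriminant check: Δ ∝ 4a³ + 27b² = 4·0³ + 27·3² = 4·0 + 27·9 ≡ 9 (mod 13). Nonzero ⇒ E is nonsingular.
For each x ∈ F_13, compute rhs = x³ + 0·x + 3 mod 13, then count y ∈ F_13 with y² ≡ rhs.
  x = 0: rhs = 3, matching y values: 4, 9 (2 points).
  x = 1: rhs = 4, matching y values: 2, 11 (2 points).
  x = 2: rhs = 11, matching y values: none (0 points).
  x = 3: rhs = 4, matching y values: 2, 11 (2 points).
  x = 4: rhs = 2, matching y values: none (0 points).
  x = 5: rhs = 11, matching y values: none (0 points).
  x = 6: rhs = 11, matching y values: none (0 points).
  x = 7: rhs = 8, matching y values: none (0 points).
  x = 8: rhs = 8, matching y values: none (0 points).
  x = 9: rhs = 4, matching y values: 2, 11 (2 points).
  x = 10: rhs = 2, matching y values: none (0 points).
  x = 11: rhs = 8, matching y values: none (0 points).
  x = 12: rhs = 2, matching y values: none (0 points).
Total affine count: 8.
Full point count |E(F_13)| = 8 + 1 = 9.
Hasse bound: |9 − (13+1)| = |-5| = 5 ≤ 2√13 ≈ 7.2111 ✓.


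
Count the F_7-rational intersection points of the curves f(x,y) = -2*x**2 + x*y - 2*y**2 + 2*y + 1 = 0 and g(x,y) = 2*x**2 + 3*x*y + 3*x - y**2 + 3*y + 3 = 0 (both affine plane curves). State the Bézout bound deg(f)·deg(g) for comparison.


Common zeros: ∅; count = 0; Bézout bound = 4.

deg(f) = 2, deg(g) = 2, so Bézout bound = 4.
Scan x ∈ F_7. For each x, list the y ∈ F_7 with f(x, y) ≡ 0 and those with g(x, y) ≡ 0 (mod 7); the common zeros in that column are the intersection.
  x = 0: f ≡ 0 at y ∈ ∅; g ≡ 0 at y ∈ {5}; common: ∅.
  x = 1: f ≡ 0 at y ∈ {1, 4}; g ≡ 0 at y ∈ ∅; common: ∅.
  x = 2: f ≡ 0 at y ∈ {0, 2}; g ≡ 0 at y ∈ {3, 6}; common: ∅.
  x = 3: f ≡ 0 at y ∈ {1, 5}; g ≡ 0 at y ∈ ∅; common: ∅.
  x = 4: f ≡ 0 at y ∈ ∅; g ≡ 0 at y ∈ {4}; common: ∅.
  x = 5: f ≡ 0 at y ∈ {0}; g ≡ 0 at y ∈ {5, 6}; common: ∅.
  x = 6: f ≡ 0 at y ∈ {2}; g ≡ 0 at y ∈ {3, 4}; common: ∅.
Collecting: common zeros = ∅, so the count is 0.
Comparison with the Bézout bound: 0 ≤ 4 = deg(f)·deg(g), as expected for curves with no common component (the affine F_7-count falls short of the bound because intersections may lie at infinity, over extension fields, or carry multiplicity).


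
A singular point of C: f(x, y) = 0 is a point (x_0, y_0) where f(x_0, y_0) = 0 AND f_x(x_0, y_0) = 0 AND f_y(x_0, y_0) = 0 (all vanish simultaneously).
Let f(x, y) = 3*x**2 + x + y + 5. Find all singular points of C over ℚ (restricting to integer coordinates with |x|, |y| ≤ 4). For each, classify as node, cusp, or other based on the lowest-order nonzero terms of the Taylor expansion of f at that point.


No singular points in the scanned grid; C is smooth there.

Compute partial derivatives:
  f_x = 6*x + 1.
  f_y = 1.
f_y = 1 is a nonzero constant, so f_y never vanishes: no point (x, y) can satisfy f = f_x = f_y = 0. In particular no (x, y) ∈ {−4, ..., 4}² is singular; the curve is smooth.


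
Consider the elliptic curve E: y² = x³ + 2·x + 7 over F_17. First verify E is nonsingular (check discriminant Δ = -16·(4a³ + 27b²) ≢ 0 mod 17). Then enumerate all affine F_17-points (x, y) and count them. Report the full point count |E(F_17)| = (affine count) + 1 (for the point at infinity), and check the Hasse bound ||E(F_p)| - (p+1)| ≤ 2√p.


Affine points = {(2, 6), (2, 11), (8, 5), (8, 12), (11, 0), (12, 5), (12, 12), (14, 5), (14, 12), (16, 2), (16, 15)}; affine count = 11; |E(F_17)| = 12.

Discriminant check: Δ ∝ 4a³ + 27b² = 4·2³ + 27·7² = 4·8 + 27·49 ≡ 12 (mod 17). Nonzero ⇒ E is nonsingular.
For each x ∈ F_17, compute rhs = x³ + 2·x + 7 mod 17, then count y ∈ F_17 with y² ≡ rhs.
  x = 0: rhs = 7, matching y values: none (0 points).
  x = 1: rhs = 10, matching y values: none (0 points).
  x = 2: rhs = 2, matching y values: 6, 11 (2 points).
  x = 3: rhs = 6, matching y values: none (0 points).
  x = 4: rhs = 11, matching y values: none (0 points).
  x = 5: rhs = 6, matching y values: none (0 points).
  x = 6: rhs = 14, matching y values: none (0 points).
  x = 7: rhs = 7, matching y values: none (0 points).
  x = 8: rhs = 8, matching y values: 5, 12 (2 points).
  x = 9: rhs = 6, matching y values: none (0 points).
  x = 10: rhs = 7, matching y values: none (0 points).
  x = 11: rhs = 0, matching y values: 0 (1 points).
  x = 12: rhs = 8, matching y values: 5, 12 (2 points).
  x = 13: rhs = 3, matching y values: none (0 points).
  x = 14: rhs = 8, matching y values: 5, 12 (2 points).
  x = 15: rhs = 12, matching y values: none (0 points).
  x = 16: rhs = 4, matching y values: 2, 15 (2 points).
Total affine count: 11.
Full point count |E(F_17)| = 11 + 1 = 12.
Hasse bound: |12 − (17+1)| = |-6| = 6 ≤ 2√17 ≈ 8.2462 ✓.


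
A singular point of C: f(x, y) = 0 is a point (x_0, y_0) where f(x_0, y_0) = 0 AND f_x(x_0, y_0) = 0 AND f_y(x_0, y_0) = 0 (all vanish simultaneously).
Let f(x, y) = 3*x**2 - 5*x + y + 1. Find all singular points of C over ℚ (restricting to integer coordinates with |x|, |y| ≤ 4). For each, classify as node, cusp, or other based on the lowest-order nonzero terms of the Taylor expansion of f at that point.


No singular points in the scanned grid; C is smooth there.

Compute partial derivatives:
  f_x = 6*x - 5.
  f_y = 1.
f_y = 1 is a nonzero constant, so f_y never vanishes: no point (x, y) can satisfy f = f_x = f_y = 0. In particular no (x, y) ∈ {−4, ..., 4}² is singular; the curve is smooth.


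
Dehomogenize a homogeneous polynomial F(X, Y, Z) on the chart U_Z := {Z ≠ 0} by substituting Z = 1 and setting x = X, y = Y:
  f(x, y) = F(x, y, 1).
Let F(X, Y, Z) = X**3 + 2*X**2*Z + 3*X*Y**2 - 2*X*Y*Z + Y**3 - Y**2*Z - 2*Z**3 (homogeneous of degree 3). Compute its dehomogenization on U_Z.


f(x, y) = x**3 + 2*x**2 + 3*x*y**2 - 2*x*y + y**3 - y**2 - 2

On U_Z we set Z = 1. Each monomial c·X^i·Y^j·Z^k in F becomes c·x^i·y^j·1^k = c·x^i·y^j.
Substituting Z = 1: F(X, Y, 1) = x**3 + 2*x**2 + 3*x*y**2 - 2*x*y + y**3 - y**2 - 2.
Note: deg(f) ≤ deg(F) = 3; strict inequality happens when F is divisible by Z (lost terms).


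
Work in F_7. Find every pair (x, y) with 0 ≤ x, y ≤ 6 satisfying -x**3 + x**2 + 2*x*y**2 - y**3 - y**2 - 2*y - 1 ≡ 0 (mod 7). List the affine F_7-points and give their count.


Affine F_7-points: {(0, 5), (3, 3), (4, 0), (5, 2), (6, 4)}; count = 5.

For each of the 49 pairs (x, y) ∈ F_7², evaluate f(x, y) mod 7. Record the zeros.
  x = 0: [0↦6, 1↦2, 2↦4, 3↦6, 4↦2, 5↦0, 6↦1]  zeros at y ∈ {5}
  x = 1: [0↦6, 1↦4, 2↦5, 3↦3, 4↦6, 5↦1, 6↦3]  zeros at y ∈ ∅
  x = 2: [0↦2, 1↦2, 2↦2, 3↦3, 4↦6, 5↦5, 6↦1]  zeros at y ∈ ∅
  x = 3: [0↦2, 1↦4, 2↦3, 3↦0, 4↦3, 5↦6, 6↦3]  zeros at y ∈ {3}
  x = 4: [0↦0, 1↦4, 2↦2, 3↦2, 4↦5, 5↦5, 6↦3]  zeros at y ∈ {0}
  x = 5: [0↦4, 1↦3, 2↦0, 3↦3, 4↦6, 5↦3, 6↦2]  zeros at y ∈ {2}
  x = 6: [0↦1, 1↦2, 2↦5, 3↦4, 4↦0, 5↦1, 6↦1]  zeros at y ∈ {4}
Collecting zeros: affine points = {(0, 5), (3, 3), (4, 0), (5, 2), (6, 4)}.
Total count |C(F_7)_aff| = 5.


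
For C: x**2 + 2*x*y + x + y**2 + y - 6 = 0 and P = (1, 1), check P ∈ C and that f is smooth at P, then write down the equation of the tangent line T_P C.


Tangent line at P: 5*x + 5*y - 10 = 0.

Step 1: f(1, 1) = 0, so P lies on C.
Step 2: partial derivatives
  f_x(x, y) = 2*x + 2*y + 1, f_y(x, y) = 2*x + 2*y + 1.
  f_x(P) = 5, f_y(P) = 5 (gradient nonzero, so P is smooth).
Step 3: tangent line at P: 5·(x − 1) + 5·(y − 1) = 0.
Expanding: 5*x + 5*y - 10 = 0.


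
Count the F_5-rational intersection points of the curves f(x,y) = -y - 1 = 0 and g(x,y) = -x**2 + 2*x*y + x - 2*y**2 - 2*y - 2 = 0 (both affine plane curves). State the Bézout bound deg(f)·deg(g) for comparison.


Common zeros: ∅; count = 0; Bézout bound = 2.

deg(f) = 1, deg(g) = 2, so Bézout bound = 2.
Scan x ∈ F_5. For each x, list the y ∈ F_5 with f(x, y) ≡ 0 and those with g(x, y) ≡ 0 (mod 5); the common zeros in that column are the intersection.
  x = 0: f ≡ 0 at y ∈ {4}; g ≡ 0 at y ∈ ∅; common: ∅.
  x = 1: f ≡ 0 at y ∈ {4}; g ≡ 0 at y ∈ {2, 3}; common: ∅.
  x = 2: f ≡ 0 at y ∈ {4}; g ≡ 0 at y ∈ ∅; common: ∅.
  x = 3: f ≡ 0 at y ∈ {4}; g ≡ 0 at y ∈ ∅; common: ∅.
  x = 4: f ≡ 0 at y ∈ {4}; g ≡ 0 at y ∈ {1, 2}; common: ∅.
Collecting: common zeros = ∅, so the count is 0.
Comparison with the Bézout bound: 0 ≤ 2 = deg(f)·deg(g), as expected for curves with no common component (the affine F_5-count falls short of the bound because intersections may lie at infinity, over extension fields, or carry multiplicity).


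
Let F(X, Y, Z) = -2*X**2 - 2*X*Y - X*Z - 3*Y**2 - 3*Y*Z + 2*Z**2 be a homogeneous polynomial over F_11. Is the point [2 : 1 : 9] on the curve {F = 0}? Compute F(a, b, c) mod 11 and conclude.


F(2,1,9) ≡ 3 (mod 11); P is NOT on the curve.

Evaluate F(2, 1, 9) term-by-term (mod 11).
  -2*X**2 ↦ -2·4·1·1 = -8
  -2*X*Y ↦ -2·2·1·1 = -4
  -X*Z ↦ -1·2·1·9 = -18
  -3*Y**2 ↦ -3·1·1·1 = -3
  -3*Y*Z ↦ -3·1·1·9 = -27
  2*Z**2 ↦ 2·1·1·81 = 162
Sum: F(2, 1, 9) = (-8) + (-4) + (-18) + (-3) + (-27) + (162) = 102.
Reducing mod 11: 102 ≡ 3 (mod 11).
Since F(a, b, c) ≡ 3 ≠ 0 (mod 11), P does NOT lie on the curve.


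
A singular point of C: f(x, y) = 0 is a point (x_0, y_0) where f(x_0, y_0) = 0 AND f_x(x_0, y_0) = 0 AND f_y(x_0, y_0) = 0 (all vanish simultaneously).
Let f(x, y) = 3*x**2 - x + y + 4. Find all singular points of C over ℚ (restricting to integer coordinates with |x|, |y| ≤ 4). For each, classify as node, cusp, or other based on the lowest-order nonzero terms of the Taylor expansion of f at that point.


No singular points in the scanned grid; C is smooth there.

Compute partial derivatives:
  f_x = 6*x - 1.
  f_y = 1.
f_y = 1 is a nonzero constant, so f_y never vanishes: no point (x, y) can satisfy f = f_x = f_y = 0. In particular no (x, y) ∈ {−4, ..., 4}² is singular; the curve is smooth.


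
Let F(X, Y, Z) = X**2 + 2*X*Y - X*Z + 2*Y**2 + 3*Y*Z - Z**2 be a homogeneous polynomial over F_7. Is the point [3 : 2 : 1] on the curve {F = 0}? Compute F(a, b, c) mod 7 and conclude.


F(3,2,1) ≡ 3 (mod 7); P is NOT on the curve.

Evaluate F(3, 2, 1) term-by-term (mod 7).
  X**2 ↦ 1·9·1·1 = 9
  2*X*Y ↦ 2·3·2·1 = 12
  -X*Z ↦ -1·3·1·1 = -3
  2*Y**2 ↦ 2·1·4·1 = 8
  3*Y*Z ↦ 3·1·2·1 = 6
  -Z**2 ↦ -1·1·1·1 = -1
Sum: F(3, 2, 1) = (9) + (12) + (-3) + (8) + (6) + (-1) = 31.
Reducing mod 7: 31 ≡ 3 (mod 7).
Since F(a, b, c) ≡ 3 ≠ 0 (mod 7), P does NOT lie on the curve.


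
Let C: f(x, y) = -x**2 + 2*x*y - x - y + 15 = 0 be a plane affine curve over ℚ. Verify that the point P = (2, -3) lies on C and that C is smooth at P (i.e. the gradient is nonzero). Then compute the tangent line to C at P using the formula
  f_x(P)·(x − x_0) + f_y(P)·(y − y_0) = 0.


Tangent line at P: -11*x + 3*y + 31 = 0.

Step 1: f(2, -3) = 0, so P lies on C.
Step 2: partial derivatives
  f_x(x, y) = -2*x + 2*y - 1, f_y(x, y) = 2*x - 1.
  f_x(P) = -11, f_y(P) = 3 (gradient nonzero, so P is smooth).
Step 3: tangent line at P: -11·(x − 2) + 3·(y − -3) = 0.
Expanding: -11*x + 3*y + 31 = 0.


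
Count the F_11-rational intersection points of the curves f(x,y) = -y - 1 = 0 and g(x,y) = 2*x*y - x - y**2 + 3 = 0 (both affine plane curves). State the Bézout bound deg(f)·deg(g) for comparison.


Common zeros: {(8, 10)}; count = 1; Bézout bound = 2.

deg(f) = 1, deg(g) = 2, so Bézout bound = 2.
Scan x ∈ F_11. For each x, list the y ∈ F_11 with f(x, y) ≡ 0 and those with g(x, y) ≡ 0 (mod 11); the common zeros in that column are the intersection.
  x = 0: f ≡ 0 at y ∈ {10}; g ≡ 0 at y ∈ {5, 6}; common: ∅.
  x = 1: f ≡ 0 at y ∈ {10}; g ≡ 0 at y ∈ {6, 7}; common: ∅.
  x = 2: f ≡ 0 at y ∈ {10}; g ≡ 0 at y ∈ {6, 9}; common: ∅.
  x = 3: f ≡ 0 at y ∈ {10}; g ≡ 0 at y ∈ {0, 6}; common: ∅.
  x = 4: f ≡ 0 at y ∈ {10}; g ≡ 0 at y ∈ {2, 6}; common: ∅.
  x = 5: f ≡ 0 at y ∈ {10}; g ≡ 0 at y ∈ {4, 6}; common: ∅.
  x = 6: f ≡ 0 at y ∈ {10}; g ≡ 0 at y ∈ {6}; common: ∅.
  x = 7: f ≡ 0 at y ∈ {10}; g ≡ 0 at y ∈ {6, 8}; common: ∅.
  x = 8: f ≡ 0 at y ∈ {10}; g ≡ 0 at y ∈ {6, 10}; common: {10}.
  x = 9: f ≡ 0 at y ∈ {10}; g ≡ 0 at y ∈ {1, 6}; common: ∅.
  x = 10: f ≡ 0 at y ∈ {10}; g ≡ 0 at y ∈ {3, 6}; common: ∅.
Collecting: common zeros = {(8, 10)}, so the count is 1.
Comparison with the Bézout bound: 1 ≤ 2 = deg(f)·deg(g), as expected for curves with no common component (the affine F_11-count falls short of the bound because intersections may lie at infinity, over extension fields, or carry multiplicity).


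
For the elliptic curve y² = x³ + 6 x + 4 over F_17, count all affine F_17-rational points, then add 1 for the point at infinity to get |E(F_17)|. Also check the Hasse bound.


Affine points = {(0, 2), (0, 15), (3, 7), (3, 10), (6, 1), (6, 16), (7, 7), (7, 10), (12, 6), (12, 11), (13, 1), (13, 16), (15, 1), (15, 16)}; affine count = 14; |E(F_17)| = 15.

Discriminant check: Δ ∝ 4a³ + 27b² = 4·6³ + 27·4² = 4·216 + 27·16 ≡ 4 (mod 17). Nonzero ⇒ E is nonsingular.
For each x ∈ F_17, compute rhs = x³ + 6·x + 4 mod 17, then count y ∈ F_17 with y² ≡ rhs.
  x = 0: rhs = 4, matching y values: 2, 15 (2 points).
  x = 1: rhs = 11, matching y values: none (0 points).
  x = 2: rhs = 7, matching y values: none (0 points).
  x = 3: rhs = 15, matching y values: 7, 10 (2 points).
  x = 4: rhs = 7, matching y values: none (0 points).
  x = 5: rhs = 6, matching y values: none (0 points).
  x = 6: rhs = 1, matching y values: 1, 16 (2 points).
  x = 7: rhs = 15, matching y values: 7, 10 (2 points).
  x = 8: rhs = 3, matching y values: none (0 points).
  x = 9: rhs = 5, matching y values: none (0 points).
  x = 10: rhs = 10, matching y values: none (0 points).
  x = 11: rhs = 7, matching y values: none (0 points).
  x = 12: rhs = 2, matching y values: 6, 11 (2 points).
  x = 13: rhs = 1, matching y values: 1, 16 (2 points).
  x = 14: rhs = 10, matching y values: none (0 points).
  x = 15: rhs = 1, matching y values: 1, 16 (2 points).
  x = 16: rhs = 14, matching y values: none (0 points).
Total affine count: 14.
Full point count |E(F_17)| = 14 + 1 = 15.
Hasse bound: |15 − (17+1)| = |-3| = 3 ≤ 2√17 ≈ 8.2462 ✓.


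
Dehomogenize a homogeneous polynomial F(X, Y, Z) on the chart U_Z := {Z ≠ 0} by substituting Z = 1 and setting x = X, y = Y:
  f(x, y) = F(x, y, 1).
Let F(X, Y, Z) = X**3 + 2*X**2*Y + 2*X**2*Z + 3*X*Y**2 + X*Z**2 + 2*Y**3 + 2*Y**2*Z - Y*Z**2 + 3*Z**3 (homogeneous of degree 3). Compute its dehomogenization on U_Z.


f(x, y) = x**3 + 2*x**2*y + 2*x**2 + 3*x*y**2 + x + 2*y**3 + 2*y**2 - y + 3

On U_Z we set Z = 1. Each monomial c·X^i·Y^j·Z^k in F becomes c·x^i·y^j·1^k = c·x^i·y^j.
Substituting Z = 1: F(X, Y, 1) = x**3 + 2*x**2*y + 2*x**2 + 3*x*y**2 + x + 2*y**3 + 2*y**2 - y + 3.
Note: deg(f) ≤ deg(F) = 3; strict inequality happens when F is divisible by Z (lost terms).


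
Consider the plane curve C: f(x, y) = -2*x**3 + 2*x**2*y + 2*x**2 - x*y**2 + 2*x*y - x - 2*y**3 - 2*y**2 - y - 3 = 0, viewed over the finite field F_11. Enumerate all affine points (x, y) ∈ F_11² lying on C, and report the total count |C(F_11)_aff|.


Affine F_11-points: {(0, 5), (2, 5), (4, 5), (4, 6), (4, 8), (9, 3), (9, 9), (9, 10)}; count = 8.

For each of the 121 pairs (x, y) ∈ F_11², evaluate f(x, y) mod 11. Record the zeros.
  x = 0: [0↦8, 1↦3, 2↦4, 3↦10, 4↦9, 5↦0, 6↦4, 7↦9, 8↦3, 9↦7, 10↦9]  zeros at y ∈ {5}
  x = 1: [0↦7, 1↦5, 2↦7, 3↦1, 4↦8, 5↦5, 6↦2, 7↦9, 8↦3, 9↦5, 10↦3]  zeros at y ∈ ∅
  x = 2: [0↦9, 1↦3, 2↦10, 3↦7, 4↦4, 5↦0, 6↦5, 7↦7, 8↦5, 9↦9, 10↦7]  zeros at y ∈ {5}
  x = 3: [0↦2, 1↦7, 2↦1, 3↦5, 4↦7, 5↦6, 6↦1, 7↦2, 8↦8, 9↦7, 10↦9]  zeros at y ∈ ∅
  x = 4: [0↦7, 1↦5, 2↦1, 3↦5, 4↦5, 5↦0, 6↦0, 7↦4, 8↦0, 9↦9, 10↦8]  zeros at y ∈ {5, 6, 8}
  x = 5: [0↦1, 1↦7, 2↦9, 3↦6, 4↦8, 5↦3, 6↦1, 7↦1, 8↦2, 9↦3, 10↦3]  zeros at y ∈ ∅
  x = 6: [0↦5, 1↦1, 2↦2, 3↦7, 4↦4, 5↦3, 6↦3, 7↦3, 8↦2, 9↦10, 10↦4]  zeros at y ∈ ∅
  x = 7: [0↦7, 1↦8, 2↦1, 3↦7, 4↦3, 5↦10, 6↦5, 7↦9, 8↦10, 9↦7, 10↦10]  zeros at y ∈ ∅
  x = 8: [0↦6, 1↦5, 2↦5, 3↦5, 4↦4, 5↦1, 6↦6, 7↦7, 8↦3, 9↦4, 10↦9]  zeros at y ∈ ∅
  x = 9: [0↦1, 1↦2, 2↦2, 3↦0, 4↦6, 5↦8, 6↦5, 7↦7, 8↦2, 9↦0, 10↦0]  zeros at y ∈ {3, 9, 10}
  x = 10: [0↦2, 1↦9, 2↦2, 3↦2, 4↦8, 5↦8, 6↦1, 7↦8, 8↦6, 9↦5, 10↦4]  zeros at y ∈ ∅
Collecting zeros: affine points = {(0, 5), (2, 5), (4, 5), (4, 6), (4, 8), (9, 3), (9, 9), (9, 10)}.
Total count |C(F_11)_aff| = 8.


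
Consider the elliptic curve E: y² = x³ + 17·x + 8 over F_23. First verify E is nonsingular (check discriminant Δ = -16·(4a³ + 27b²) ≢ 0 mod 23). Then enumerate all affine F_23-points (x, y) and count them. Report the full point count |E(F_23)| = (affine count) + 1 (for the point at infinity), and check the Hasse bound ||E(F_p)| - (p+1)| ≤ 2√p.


Affine points = {(0, 10), (0, 13), (1, 7), (1, 16), (2, 2), (2, 21), (4, 5), (4, 18), (6, 2), (6, 21), (8, 9), (8, 14), (9, 4), (9, 19), (11, 10), (11, 13), (12, 10), (12, 13), (14, 0), (15, 2), (15, 21), (16, 11), (16, 12), (17, 9), (17, 14), (21, 9), (21, 14), (22, 6), (22, 17)}; affine count = 29; |E(F_23)| = 30.

Discriminant check: Δ ∝ 4a³ + 27b² = 4·17³ + 27·8² = 4·4913 + 27·64 ≡ 13 (mod 23). Nonzero ⇒ E is nonsingular.
For each x ∈ F_23, compute rhs = x³ + 17·x + 8 mod 23, then count y ∈ F_23 with y² ≡ rhs.
  x = 0: rhs = 8, matching y values: 10, 13 (2 points).
  x = 1: rhs = 3, matching y values: 7, 16 (2 points).
  x = 2: rhs = 4, matching y values: 2, 21 (2 points).
  x = 3: rhs = 17, matching y values: none (0 points).
  x = 4: rhs = 2, matching y values: 5, 18 (2 points).
  x = 5: rhs = 11, matching y values: none (0 points).
  x = 6: rhs = 4, matching y values: 2, 21 (2 points).
  x = 7: rhs = 10, matching y values: none (0 points).
  x = 8: rhs = 12, matching y values: 9, 14 (2 points).
  x = 9: rhs = 16, matching y values: 4, 19 (2 points).
  x = 10: rhs = 5, matching y values: none (0 points).
  x = 11: rhs = 8, matching y values: 10, 13 (2 points).
  x = 12: rhs = 8, matching y values: 10, 13 (2 points).
  x = 13: rhs = 11, matching y values: none (0 points).
  x = 14: rhs = 0, matching y values: 0 (1 points).
  x = 15: rhs = 4, matching y values: 2, 21 (2 points).
  x = 16: rhs = 6, matching y values: 11, 12 (2 points).
  x = 17: rhs = 12, matching y values: 9, 14 (2 points).
  x = 18: rhs = 5, matching y values: none (0 points).
  x = 19: rhs = 14, matching y values: none (0 points).
  x = 20: rhs = 22, matching y values: none (0 points).
  x = 21: rhs = 12, matching y values: 9, 14 (2 points).
  x = 22: rhs = 13, matching y values: 6, 17 (2 points).
Total affine count: 29.
Full point count |E(F_23)| = 29 + 1 = 30.
Hasse bound: |30 − (23+1)| = |6| = 6 ≤ 2√23 ≈ 9.5917 ✓.


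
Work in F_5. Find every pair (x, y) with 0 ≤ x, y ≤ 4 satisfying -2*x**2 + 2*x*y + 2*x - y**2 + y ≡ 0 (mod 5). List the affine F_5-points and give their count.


Affine F_5-points: {(0, 0), (0, 1), (1, 0), (1, 3), (2, 1), (2, 4), (3, 3), (3, 4), (4, 2)}; count = 9.

For each of the 25 pairs (x, y) ∈ F_5², evaluate f(x, y) mod 5. Record the zeros.
  x = 0: [0↦0, 1↦0, 2↦3, 3↦4, 4↦3]  zeros at y ∈ {0, 1}
  x = 1: [0↦0, 1↦2, 2↦2, 3↦0, 4↦1]  zeros at y ∈ {0, 3}
  x = 2: [0↦1, 1↦0, 2↦2, 3↦2, 4↦0]  zeros at y ∈ {1, 4}
  x = 3: [0↦3, 1↦4, 2↦3, 3↦0, 4↦0]  zeros at y ∈ {3, 4}
  x = 4: [0↦1, 1↦4, 2↦0, 3↦4, 4↦1]  zeros at y ∈ {2}
Collecting zeros: affine points = {(0, 0), (0, 1), (1, 0), (1, 3), (2, 1), (2, 4), (3, 3), (3, 4), (4, 2)}.
Total count |C(F_5)_aff| = 9.


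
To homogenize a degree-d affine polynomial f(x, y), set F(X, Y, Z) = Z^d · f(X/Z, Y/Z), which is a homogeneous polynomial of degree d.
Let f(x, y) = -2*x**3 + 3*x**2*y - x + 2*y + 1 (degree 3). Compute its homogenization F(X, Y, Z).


F(X, Y, Z) = -2*X**3 + 3*X**2*Y - X*Z**2 + 2*Y*Z**2 + Z**3

deg(f) = 3.
Substitute x = X/Z, y = Y/Z into f, then multiply by Z^3.
  monomial -2·x^3·y^0 ↦ -2·X^3·Y^0·Z^0.
  monomial 3·x^2·y^1 ↦ 3·X^2·Y^1·Z^0.
  monomial -1·x^1·y^0 ↦ -1·X^1·Y^0·Z^2.
  monomial 2·x^0·y^1 ↦ 2·X^0·Y^1·Z^2.
  monomial 1·x^0·y^0 ↦ 1·X^0·Y^0·Z^3.
Collecting: F(X, Y, Z) = -2*X**3 + 3*X**2*Y - X*Z**2 + 2*Y*Z**2 + Z**3.


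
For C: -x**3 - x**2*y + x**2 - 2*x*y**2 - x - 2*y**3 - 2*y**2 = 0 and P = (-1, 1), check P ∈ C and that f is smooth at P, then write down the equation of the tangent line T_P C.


Tangent line at P: -6*x - 7*y + 1 = 0.

Step 1: f(-1, 1) = 0, so P lies on C.
Step 2: partial derivatives
  f_x(x, y) = -3*x**2 - 2*x*y + 2*x - 2*y**2 - 1, f_y(x, y) = -x**2 - 4*x*y - 6*y**2 - 4*y.
  f_x(P) = -6, f_y(P) = -7 (gradient nonzero, so P is smooth).
Step 3: tangent line at P: -6·(x − -1) + -7·(y − 1) = 0.
Expanding: -6*x - 7*y + 1 = 0.


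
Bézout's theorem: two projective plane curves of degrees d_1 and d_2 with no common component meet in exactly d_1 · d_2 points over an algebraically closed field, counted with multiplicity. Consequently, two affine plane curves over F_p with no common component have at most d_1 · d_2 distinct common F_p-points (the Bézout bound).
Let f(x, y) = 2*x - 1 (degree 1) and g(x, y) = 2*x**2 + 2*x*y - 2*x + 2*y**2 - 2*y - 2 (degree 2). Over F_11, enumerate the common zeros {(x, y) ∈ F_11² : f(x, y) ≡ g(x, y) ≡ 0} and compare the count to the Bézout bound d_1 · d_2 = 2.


Common zeros: ∅; count = 0; Bézout bound = 2.

deg(f) = 1, deg(g) = 2, so Bézout bound = 2.
Scan x ∈ F_11. For each x, list the y ∈ F_11 with f(x, y) ≡ 0 and those with g(x, y) ≡ 0 (mod 11); the common zeros in that column are the intersection.
  x = 0: f ≡ 0 at y ∈ ∅; g ≡ 0 at y ∈ {4, 8}; common: ∅.
  x = 1: f ≡ 0 at y ∈ ∅; g ≡ 0 at y ∈ {1, 10}; common: ∅.
  x = 2: f ≡ 0 at y ∈ ∅; g ≡ 0 at y ∈ ∅; common: ∅.
  x = 3: f ≡ 0 at y ∈ ∅; g ≡ 0 at y ∈ ∅; common: ∅.
  x = 4: f ≡ 0 at y ∈ ∅; g ≡ 0 at y ∈ {0, 8}; common: ∅.
  x = 5: f ≡ 0 at y ∈ ∅; g ≡ 0 at y ∈ ∅; common: ∅.
  x = 6: f ≡ 0 at y ∈ {0, 1, 2, 3, 4, 5, 6, 7, 8, 9, 10}; g ≡ 0 at y ∈ ∅; common: ∅.
  x = 7: f ≡ 0 at y ∈ ∅; g ≡ 0 at y ∈ {7, 9}; common: ∅.
  x = 8: f ≡ 0 at y ∈ ∅; g ≡ 0 at y ∈ {0, 4}; common: ∅.
  x = 9: f ≡ 0 at y ∈ ∅; g ≡ 0 at y ∈ {7}; common: ∅.
  x = 10: f ≡ 0 at y ∈ ∅; g ≡ 0 at y ∈ {1}; common: ∅.
Collecting: common zeros = ∅, so the count is 0.
Comparison with the Bézout bound: 0 ≤ 2 = deg(f)·deg(g), as expected for curves with no common component (the affine F_11-count falls short of the bound because intersections may lie at infinity, over extension fields, or carry multiplicity).


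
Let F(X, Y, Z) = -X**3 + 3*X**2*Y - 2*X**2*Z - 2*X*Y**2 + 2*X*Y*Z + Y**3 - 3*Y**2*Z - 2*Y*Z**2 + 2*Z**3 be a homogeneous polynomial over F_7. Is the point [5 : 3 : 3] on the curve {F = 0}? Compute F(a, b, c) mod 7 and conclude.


F(5,3,3) ≡ 1 (mod 7); P is NOT on the curve.

Evaluate F(5, 3, 3) term-by-term (mod 7).
  -X**3 ↦ -1·125·1·1 = -125
  3*X**2*Y ↦ 3·25·3·1 = 225
  -2*X**2*Z ↦ -2·25·1·3 = -150
  -2*X*Y**2 ↦ -2·5·9·1 = -90
  2*X*Y*Z ↦ 2·5·3·3 = 90
  Y**3 ↦ 1·1·27·1 = 27
  -3*Y**2*Z ↦ -3·1·9·3 = -81
  -2*Y*Z**2 ↦ -2·1·3·9 = -54
  2*Z**3 ↦ 2·1·1·27 = 54
Sum: F(5, 3, 3) = (-125) + (225) + (-150) + (-90) + (90) + (27) + (-81) + (-54) + (54) = -104.
Reducing mod 7: -104 ≡ 1 (mod 7).
Since F(a, b, c) ≡ 1 ≠ 0 (mod 7), P does NOT lie on the curve.


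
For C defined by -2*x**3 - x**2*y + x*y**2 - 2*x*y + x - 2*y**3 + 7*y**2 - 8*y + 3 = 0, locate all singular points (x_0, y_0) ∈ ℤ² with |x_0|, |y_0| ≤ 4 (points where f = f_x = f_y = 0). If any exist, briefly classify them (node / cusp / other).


Singular points: {(0, 1)}; classification: node.

Compute partial derivatives:
  f_x = -6*x**2 - 2*x*y + y**2 - 2*y + 1.
  f_y = -x**2 + 2*x*y - 2*x - 6*y**2 + 14*y - 8.
Scan x_0 ∈ {−4, ..., 4}. For each x_0, f_y(x_0, y) is a polynomial in y; find its integer roots y ∈ {−4, ..., 4}, then test f_x and f at those candidates.
  x = -4: f_y(-4, y) = -6*y**2 + 6*y - 16; no integer root y with |y| ≤ 4.
  x = -3: f_y(-3, y) = -6*y**2 + 8*y - 11; no integer root y with |y| ≤ 4.
  x = -2: f_y(-2, y) = -6*y**2 + 10*y - 8; no integer root y with |y| ≤ 4.
  x = -1: f_y(-1, y) = -6*y**2 + 12*y - 7; no integer root y with |y| ≤ 4.
  x = 0: f_y(0, y) = -6*y**2 + 14*y - 8; vanishes at y ∈ {1}. (0, 1): f_x = 0, f = 0 — SINGULAR.
  x = 1: f_y(1, y) = -6*y**2 + 16*y - 11; no integer root y with |y| ≤ 4.
  x = 2: f_y(2, y) = -6*y**2 + 18*y - 16; no integer root y with |y| ≤ 4.
  x = 3: f_y(3, y) = -6*y**2 + 20*y - 23; no integer root y with |y| ≤ 4.
  x = 4: f_y(4, y) = -6*y**2 + 22*y - 32; no integer root y with |y| ≤ 4.
Only singular point on the grid: (0, 1).
Classify: substitute x = 0 + u, y = 1 + v and expand: f = -2*u**3 - u**2*v - u**2 + u*v**2 - 2*v**3 + v**2.
No constant or linear terms (consistent with a singular point). Quadratic part: -u**2 + v**2. Cubic part: -2*u**3 - u**2*v + u*v**2 - 2*v**3.
The quadratic part v**2 - u**2 = (v − u)(v + u) splits into two distinct linear factors, so there are two distinct tangent lines y − 1 = ±(x − 0) — this is a node (ordinary double point).
Classification: node.


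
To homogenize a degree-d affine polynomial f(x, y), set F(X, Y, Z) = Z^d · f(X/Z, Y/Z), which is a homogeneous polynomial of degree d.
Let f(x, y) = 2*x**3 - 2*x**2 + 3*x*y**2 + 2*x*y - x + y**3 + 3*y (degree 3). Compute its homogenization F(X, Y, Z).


F(X, Y, Z) = 2*X**3 - 2*X**2*Z + 3*X*Y**2 + 2*X*Y*Z - X*Z**2 + Y**3 + 3*Y*Z**2

deg(f) = 3.
Substitute x = X/Z, y = Y/Z into f, then multiply by Z^3.
  monomial 2·x^3·y^0 ↦ 2·X^3·Y^0·Z^0.
  monomial -2·x^2·y^0 ↦ -2·X^2·Y^0·Z^1.
  monomial 3·x^1·y^2 ↦ 3·X^1·Y^2·Z^0.
  monomial 2·x^1·y^1 ↦ 2·X^1·Y^1·Z^1.
  monomial -1·x^1·y^0 ↦ -1·X^1·Y^0·Z^2.
  monomial 1·x^0·y^3 ↦ 1·X^0·Y^3·Z^0.
  monomial 3·x^0·y^1 ↦ 3·X^0·Y^1·Z^2.
Collecting: F(X, Y, Z) = 2*X**3 - 2*X**2*Z + 3*X*Y**2 + 2*X*Y*Z - X*Z**2 + Y**3 + 3*Y*Z**2.


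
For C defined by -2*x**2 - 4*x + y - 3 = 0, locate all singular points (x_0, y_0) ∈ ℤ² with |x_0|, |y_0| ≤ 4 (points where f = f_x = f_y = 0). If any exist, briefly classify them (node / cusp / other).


No singular points in the scanned grid; C is smooth there.

Compute partial derivatives:
  f_x = -4*x - 4.
  f_y = 1.
f_y = 1 is a nonzero constant, so f_y never vanishes: no point (x, y) can satisfy f = f_x = f_y = 0. In particular no (x, y) ∈ {−4, ..., 4}² is singular; the curve is smooth.


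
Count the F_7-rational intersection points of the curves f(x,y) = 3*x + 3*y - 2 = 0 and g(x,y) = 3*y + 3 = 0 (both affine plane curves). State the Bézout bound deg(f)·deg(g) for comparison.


Common zeros: {(4, 6)}; count = 1; Bézout bound = 1.

deg(f) = 1, deg(g) = 1, so Bézout bound = 1.
Scan x ∈ F_7. For each x, list the y ∈ F_7 with f(x, y) ≡ 0 and those with g(x, y) ≡ 0 (mod 7); the common zeros in that column are the intersection.
  x = 0: f ≡ 0 at y ∈ {3}; g ≡ 0 at y ∈ {6}; common: ∅.
  x = 1: f ≡ 0 at y ∈ {2}; g ≡ 0 at y ∈ {6}; common: ∅.
  x = 2: f ≡ 0 at y ∈ {1}; g ≡ 0 at y ∈ {6}; common: ∅.
  x = 3: f ≡ 0 at y ∈ {0}; g ≡ 0 at y ∈ {6}; common: ∅.
  x = 4: f ≡ 0 at y ∈ {6}; g ≡ 0 at y ∈ {6}; common: {6}.
  x = 5: f ≡ 0 at y ∈ {5}; g ≡ 0 at y ∈ {6}; common: ∅.
  x = 6: f ≡ 0 at y ∈ {4}; g ≡ 0 at y ∈ {6}; common: ∅.
Collecting: common zeros = {(4, 6)}, so the count is 1.
Comparison with the Bézout bound: 1 ≤ 1 = deg(f)·deg(g), as expected for curves with no common component (the bound is attained).


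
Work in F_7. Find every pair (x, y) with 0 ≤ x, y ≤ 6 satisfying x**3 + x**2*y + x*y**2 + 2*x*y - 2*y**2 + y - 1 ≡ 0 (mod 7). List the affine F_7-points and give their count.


Affine F_7-points: {(0, 2), (1, 0), (1, 4), (2, 0), (4, 0), (4, 5), (5, 3), (5, 6), (6, 2), (6, 5)}; count = 10.

For each of the 49 pairs (x, y) ∈ F_7², evaluate f(x, y) mod 7. Record the zeros.
  x = 0: [0↦6, 1↦5, 2↦0, 3↦5, 4↦6, 5↦3, 6↦3]  zeros at y ∈ {2}
  x = 1: [0↦0, 1↦3, 2↦4, 3↦3, 4↦0, 5↦2, 6↦2]  zeros at y ∈ {0, 4}
  x = 2: [0↦0, 1↦2, 2↦4, 3↦6, 4↦1, 5↦3, 6↦5]  zeros at y ∈ {0}
  x = 3: [0↦5, 1↦1, 2↦6, 3↦6, 4↦1, 5↦5, 6↦4]  zeros at y ∈ ∅
  x = 4: [0↦0, 1↦6, 2↦2, 3↦2, 4↦6, 5↦0, 6↦5]  zeros at y ∈ {0, 5}
  x = 5: [0↦5, 1↦2, 2↦5, 3↦0, 4↦1, 5↦1, 6↦0]  zeros at y ∈ {3, 6}
  x = 6: [0↦5, 1↦2, 2↦0, 3↦6, 4↦6, 5↦0, 6↦2]  zeros at y ∈ {2, 5}
Collecting zeros: affine points = {(0, 2), (1, 0), (1, 4), (2, 0), (4, 0), (4, 5), (5, 3), (5, 6), (6, 2), (6, 5)}.
Total count |C(F_7)_aff| = 10.


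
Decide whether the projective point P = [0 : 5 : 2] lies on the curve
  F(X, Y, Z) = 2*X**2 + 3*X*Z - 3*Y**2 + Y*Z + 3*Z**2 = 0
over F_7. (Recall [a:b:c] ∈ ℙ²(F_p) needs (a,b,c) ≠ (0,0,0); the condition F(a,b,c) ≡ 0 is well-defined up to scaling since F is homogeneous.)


F(0,5,2) ≡ 3 (mod 7); P is NOT on the curve.

Evaluate F(0, 5, 2) term-by-term (mod 7).
  2*X**2 ↦ 2·0·1·1 = 0
  3*X*Z ↦ 3·0·1·2 = 0
  -3*Y**2 ↦ -3·1·25·1 = -75
  Y*Z ↦ 1·1·5·2 = 10
  3*Z**2 ↦ 3·1·1·4 = 12
Sum: F(0, 5, 2) = (0) + (0) + (-75) + (10) + (12) = -53.
Reducing mod 7: -53 ≡ 3 (mod 7).
Since F(a, b, c) ≡ 3 ≠ 0 (mod 7), P does NOT lie on the curve.


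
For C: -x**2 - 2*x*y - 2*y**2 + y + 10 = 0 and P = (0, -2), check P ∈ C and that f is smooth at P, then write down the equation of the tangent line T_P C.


Tangent line at P: 4*x + 9*y + 18 = 0.

Step 1: f(0, -2) = 0, so P lies on C.
Step 2: partial derivatives
  f_x(x, y) = -2*x - 2*y, f_y(x, y) = -2*x - 4*y + 1.
  f_x(P) = 4, f_y(P) = 9 (gradient nonzero, so P is smooth).
Step 3: tangent line at P: 4·(x − 0) + 9·(y − -2) = 0.
Expanding: 4*x + 9*y + 18 = 0.


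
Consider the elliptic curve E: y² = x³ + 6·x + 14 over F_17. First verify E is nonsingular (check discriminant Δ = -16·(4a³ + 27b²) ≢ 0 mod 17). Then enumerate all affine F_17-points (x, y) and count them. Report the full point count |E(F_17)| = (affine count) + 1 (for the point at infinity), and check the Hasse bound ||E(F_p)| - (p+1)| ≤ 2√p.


Affine points = {(1, 2), (1, 15), (2, 0), (3, 5), (3, 12), (4, 0), (5, 4), (5, 13), (7, 5), (7, 12), (8, 8), (8, 9), (9, 7), (9, 10), (11, 0)}; affine count = 15; |E(F_17)| = 16.

Discriminant check: Δ ∝ 4a³ + 27b² = 4·6³ + 27·14² = 4·216 + 27·196 ≡ 2 (mod 17). Nonzero ⇒ E is nonsingular.
For each x ∈ F_17, compute rhs = x³ + 6·x + 14 mod 17, then count y ∈ F_17 with y² ≡ rhs.
  x = 0: rhs = 14, matching y values: none (0 points).
  x = 1: rhs = 4, matching y values: 2, 15 (2 points).
  x = 2: rhs = 0, matching y values: 0 (1 points).
  x = 3: rhs = 8, matching y values: 5, 12 (2 points).
  x = 4: rhs = 0, matching y values: 0 (1 points).
  x = 5: rhs = 16, matching y values: 4, 13 (2 points).
  x = 6: rhs = 11, matching y values: none (0 points).
  x = 7: rhs = 8, matching y values: 5, 12 (2 points).
  x = 8: rhs = 13, matching y values: 8, 9 (2 points).
  x = 9: rhs = 15, matching y values: 7, 10 (2 points).
  x = 10: rhs = 3, matching y values: none (0 points).
  x = 11: rhs = 0, matching y values: 0 (1 points).
  x = 12: rhs = 12, matching y values: none (0 points).
  x = 13: rhs = 11, matching y values: none (0 points).
  x = 14: rhs = 3, matching y values: none (0 points).
  x = 15: rhs = 11, matching y values: none (0 points).
  x = 16: rhs = 7, matching y values: none (0 points).
Total affine count: 15.
Full point count |E(F_17)| = 15 + 1 = 16.
Hasse bound: |16 − (17+1)| = |-2| = 2 ≤ 2√17 ≈ 8.2462 ✓.
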